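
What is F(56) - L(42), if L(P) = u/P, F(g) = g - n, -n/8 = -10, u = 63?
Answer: -51/2 ≈ -25.500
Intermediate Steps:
n = 80 (n = -8*(-10) = 80)
F(g) = -80 + g (F(g) = g - 1*80 = g - 80 = -80 + g)
L(P) = 63/P
F(56) - L(42) = (-80 + 56) - 63/42 = -24 - 63/42 = -24 - 1*3/2 = -24 - 3/2 = -51/2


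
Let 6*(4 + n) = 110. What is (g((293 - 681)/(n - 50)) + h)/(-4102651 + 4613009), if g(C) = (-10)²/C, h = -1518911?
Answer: -221000213/74257089 ≈ -2.9762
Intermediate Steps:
n = 43/3 (n = -4 + (⅙)*110 = -4 + 55/3 = 43/3 ≈ 14.333)
g(C) = 100/C
(g((293 - 681)/(n - 50)) + h)/(-4102651 + 4613009) = (100/(((293 - 681)/(43/3 - 50))) - 1518911)/(-4102651 + 4613009) = (100/((-388/(-107/3))) - 1518911)/510358 = (100/((-388*(-3/107))) - 1518911)*(1/510358) = (100/(1164/107) - 1518911)*(1/510358) = (100*(107/1164) - 1518911)*(1/510358) = (2675/291 - 1518911)*(1/510358) = -442000426/291*1/510358 = -221000213/74257089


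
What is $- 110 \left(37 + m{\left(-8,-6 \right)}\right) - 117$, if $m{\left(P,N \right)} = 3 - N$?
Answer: $-5177$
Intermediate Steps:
$- 110 \left(37 + m{\left(-8,-6 \right)}\right) - 117 = - 110 \left(37 + \left(3 - -6\right)\right) - 117 = - 110 \left(37 + \left(3 + 6\right)\right) - 117 = - 110 \left(37 + 9\right) - 117 = \left(-110\right) 46 - 117 = -5060 - 117 = -5177$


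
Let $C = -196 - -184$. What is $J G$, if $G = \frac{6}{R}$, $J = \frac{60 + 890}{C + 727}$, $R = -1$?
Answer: $- \frac{1140}{143} \approx -7.972$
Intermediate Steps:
$C = -12$ ($C = -196 + \left(-5 + 189\right) = -196 + 184 = -12$)
$J = \frac{190}{143}$ ($J = \frac{60 + 890}{-12 + 727} = \frac{950}{715} = 950 \cdot \frac{1}{715} = \frac{190}{143} \approx 1.3287$)
$G = -6$ ($G = \frac{6}{-1} = 6 \left(-1\right) = -6$)
$J G = \frac{190}{143} \left(-6\right) = - \frac{1140}{143}$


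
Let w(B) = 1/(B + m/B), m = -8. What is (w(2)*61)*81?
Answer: -4941/2 ≈ -2470.5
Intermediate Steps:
w(B) = 1/(B - 8/B)
(w(2)*61)*81 = ((2/(-8 + 2²))*61)*81 = ((2/(-8 + 4))*61)*81 = ((2/(-4))*61)*81 = ((2*(-¼))*61)*81 = -½*61*81 = -61/2*81 = -4941/2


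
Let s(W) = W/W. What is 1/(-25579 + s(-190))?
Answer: -1/25578 ≈ -3.9096e-5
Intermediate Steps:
s(W) = 1
1/(-25579 + s(-190)) = 1/(-25579 + 1) = 1/(-25578) = -1/25578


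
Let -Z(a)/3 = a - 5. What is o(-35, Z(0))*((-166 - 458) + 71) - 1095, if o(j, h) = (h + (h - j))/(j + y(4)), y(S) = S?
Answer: 2000/31 ≈ 64.516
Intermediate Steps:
Z(a) = 15 - 3*a (Z(a) = -3*(a - 5) = -3*(-5 + a) = 15 - 3*a)
o(j, h) = (-j + 2*h)/(4 + j) (o(j, h) = (h + (h - j))/(j + 4) = (-j + 2*h)/(4 + j))
o(-35, Z(0))*((-166 - 458) + 71) - 1095 = ((-1*(-35) + 2*(15 - 3*0))/(4 - 35))*((-166 - 458) + 71) - 1095 = ((35 + 2*(15 + 0))/(-31))*(-624 + 71) - 1095 = -(35 + 2*15)/31*(-553) - 1095 = -(35 + 30)/31*(-553) - 1095 = -1/31*65*(-553) - 1095 = -65/31*(-553) - 1095 = 35945/31 - 1095 = 2000/31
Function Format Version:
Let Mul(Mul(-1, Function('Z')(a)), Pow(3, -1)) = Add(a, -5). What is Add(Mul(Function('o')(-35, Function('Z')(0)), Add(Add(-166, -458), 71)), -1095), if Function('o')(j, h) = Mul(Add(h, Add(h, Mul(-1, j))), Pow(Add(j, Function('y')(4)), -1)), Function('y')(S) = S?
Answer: Rational(2000, 31) ≈ 64.516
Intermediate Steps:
Function('Z')(a) = Add(15, Mul(-3, a)) (Function('Z')(a) = Mul(-3, Add(a, -5)) = Mul(-3, Add(-5, a)) = Add(15, Mul(-3, a)))
Function('o')(j, h) = Mul(Pow(Add(4, j), -1), Add(Mul(-1, j), Mul(2, h))) (Function('o')(j, h) = Mul(Add(h, Add(h, Mul(-1, j))), Pow(Add(j, 4), -1)) = Mul(Add(Mul(-1, j), Mul(2, h)), Pow(Add(4, j), -1)) = Mul(Pow(Add(4, j), -1), Add(Mul(-1, j), Mul(2, h))))
Add(Mul(Function('o')(-35, Function('Z')(0)), Add(Add(-166, -458), 71)), -1095) = Add(Mul(Mul(Pow(Add(4, -35), -1), Add(Mul(-1, -35), Mul(2, Add(15, Mul(-3, 0))))), Add(Add(-166, -458), 71)), -1095) = Add(Mul(Mul(Pow(-31, -1), Add(35, Mul(2, Add(15, 0)))), Add(-624, 71)), -1095) = Add(Mul(Mul(Rational(-1, 31), Add(35, Mul(2, 15))), -553), -1095) = Add(Mul(Mul(Rational(-1, 31), Add(35, 30)), -553), -1095) = Add(Mul(Mul(Rational(-1, 31), 65), -553), -1095) = Add(Mul(Rational(-65, 31), -553), -1095) = Add(Rational(35945, 31), -1095) = Rational(2000, 31)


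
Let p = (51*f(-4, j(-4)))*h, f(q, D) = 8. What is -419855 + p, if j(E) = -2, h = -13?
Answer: -425159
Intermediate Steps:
p = -5304 (p = (51*8)*(-13) = 408*(-13) = -5304)
-419855 + p = -419855 - 5304 = -425159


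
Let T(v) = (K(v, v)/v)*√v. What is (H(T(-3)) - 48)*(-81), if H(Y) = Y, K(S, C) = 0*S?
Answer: 3888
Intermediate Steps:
K(S, C) = 0
T(v) = 0 (T(v) = (0/v)*√v = 0*√v = 0)
(H(T(-3)) - 48)*(-81) = (0 - 48)*(-81) = -48*(-81) = 3888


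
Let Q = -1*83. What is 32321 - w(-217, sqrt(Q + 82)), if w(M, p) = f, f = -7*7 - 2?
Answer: 32372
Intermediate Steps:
f = -51 (f = -49 - 2 = -51)
Q = -83
w(M, p) = -51
32321 - w(-217, sqrt(Q + 82)) = 32321 - 1*(-51) = 32321 + 51 = 32372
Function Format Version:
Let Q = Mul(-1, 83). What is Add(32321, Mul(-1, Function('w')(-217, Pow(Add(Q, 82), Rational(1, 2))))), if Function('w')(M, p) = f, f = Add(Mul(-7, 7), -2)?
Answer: 32372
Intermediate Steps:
f = -51 (f = Add(-49, -2) = -51)
Q = -83
Function('w')(M, p) = -51
Add(32321, Mul(-1, Function('w')(-217, Pow(Add(Q, 82), Rational(1, 2))))) = Add(32321, Mul(-1, -51)) = Add(32321, 51) = 32372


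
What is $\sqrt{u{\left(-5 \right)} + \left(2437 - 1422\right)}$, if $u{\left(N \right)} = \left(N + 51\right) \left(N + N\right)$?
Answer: $\sqrt{555} \approx 23.558$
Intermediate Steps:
$u{\left(N \right)} = 2 N \left(51 + N\right)$ ($u{\left(N \right)} = \left(51 + N\right) 2 N = 2 N \left(51 + N\right)$)
$\sqrt{u{\left(-5 \right)} + \left(2437 - 1422\right)} = \sqrt{2 \left(-5\right) \left(51 - 5\right) + \left(2437 - 1422\right)} = \sqrt{2 \left(-5\right) 46 + \left(2437 - 1422\right)} = \sqrt{-460 + 1015} = \sqrt{555}$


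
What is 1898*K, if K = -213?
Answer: -404274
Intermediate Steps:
1898*K = 1898*(-213) = -404274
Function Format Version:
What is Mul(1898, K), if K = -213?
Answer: -404274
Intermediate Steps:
Mul(1898, K) = Mul(1898, -213) = -404274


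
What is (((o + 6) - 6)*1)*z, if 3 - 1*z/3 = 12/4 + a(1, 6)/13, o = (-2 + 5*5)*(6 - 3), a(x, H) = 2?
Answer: -414/13 ≈ -31.846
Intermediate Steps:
o = 69 (o = (-2 + 25)*3 = 23*3 = 69)
z = -6/13 (z = 9 - 3*(12/4 + 2/13) = 9 - 3*(12*(¼) + 2*(1/13)) = 9 - 3*(3 + 2/13) = 9 - 3*41/13 = 9 - 123/13 = -6/13 ≈ -0.46154)
(((o + 6) - 6)*1)*z = (((69 + 6) - 6)*1)*(-6/13) = ((75 - 6)*1)*(-6/13) = (69*1)*(-6/13) = 69*(-6/13) = -414/13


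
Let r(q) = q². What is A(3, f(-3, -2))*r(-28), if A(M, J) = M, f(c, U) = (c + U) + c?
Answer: 2352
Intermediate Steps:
f(c, U) = U + 2*c (f(c, U) = (U + c) + c = U + 2*c)
A(3, f(-3, -2))*r(-28) = 3*(-28)² = 3*784 = 2352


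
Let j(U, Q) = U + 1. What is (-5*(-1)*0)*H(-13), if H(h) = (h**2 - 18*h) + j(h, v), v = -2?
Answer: 0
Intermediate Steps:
j(U, Q) = 1 + U
H(h) = 1 + h**2 - 17*h (H(h) = (h**2 - 18*h) + (1 + h) = 1 + h**2 - 17*h)
(-5*(-1)*0)*H(-13) = (-5*(-1)*0)*(1 + (-13)**2 - 17*(-13)) = (5*0)*(1 + 169 + 221) = 0*391 = 0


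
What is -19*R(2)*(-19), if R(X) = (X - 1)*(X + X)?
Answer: 1444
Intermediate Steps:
R(X) = 2*X*(-1 + X) (R(X) = (-1 + X)*(2*X) = 2*X*(-1 + X))
-19*R(2)*(-19) = -38*2*(-1 + 2)*(-19) = -38*2*(-19) = -19*4*(-19) = -76*(-19) = 1444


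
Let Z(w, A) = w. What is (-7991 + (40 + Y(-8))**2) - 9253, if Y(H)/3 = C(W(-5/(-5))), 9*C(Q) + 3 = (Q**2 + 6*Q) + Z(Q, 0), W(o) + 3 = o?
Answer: -143747/9 ≈ -15972.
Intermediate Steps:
W(o) = -3 + o
C(Q) = -1/3 + Q**2/9 + 7*Q/9 (C(Q) = -1/3 + ((Q**2 + 6*Q) + Q)/9 = -1/3 + (Q**2 + 7*Q)/9 = -1/3 + (Q**2/9 + 7*Q/9) = -1/3 + Q**2/9 + 7*Q/9)
Y(H) = -13/3 (Y(H) = 3*(-1/3 + (-3 - 5/(-5))**2/9 + 7*(-3 - 5/(-5))/9) = 3*(-1/3 + (-3 - 5*(-1/5))**2/9 + 7*(-3 - 5*(-1/5))/9) = 3*(-1/3 + (-3 + 1)**2/9 + 7*(-3 + 1)/9) = 3*(-1/3 + (1/9)*(-2)**2 + (7/9)*(-2)) = 3*(-1/3 + (1/9)*4 - 14/9) = 3*(-1/3 + 4/9 - 14/9) = 3*(-13/9) = -13/3)
(-7991 + (40 + Y(-8))**2) - 9253 = (-7991 + (40 - 13/3)**2) - 9253 = (-7991 + (107/3)**2) - 9253 = (-7991 + 11449/9) - 9253 = -60470/9 - 9253 = -143747/9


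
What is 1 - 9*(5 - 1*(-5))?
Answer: -89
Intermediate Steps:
1 - 9*(5 - 1*(-5)) = 1 - 9*(5 + 5) = 1 - 9*10 = 1 - 90 = -89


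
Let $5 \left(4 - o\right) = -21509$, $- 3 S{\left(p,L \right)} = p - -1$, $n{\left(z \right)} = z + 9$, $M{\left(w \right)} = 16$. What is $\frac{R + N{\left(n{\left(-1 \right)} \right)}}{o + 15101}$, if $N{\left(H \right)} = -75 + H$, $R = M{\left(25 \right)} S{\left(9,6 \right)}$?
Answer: $- \frac{1805}{291102} \approx -0.0062006$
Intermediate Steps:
$n{\left(z \right)} = 9 + z$
$S{\left(p,L \right)} = - \frac{1}{3} - \frac{p}{3}$ ($S{\left(p,L \right)} = - \frac{p - -1}{3} = - \frac{p + 1}{3} = - \frac{1 + p}{3} = - \frac{1}{3} - \frac{p}{3}$)
$o = \frac{21529}{5}$ ($o = 4 - - \frac{21509}{5} = 4 + \frac{21509}{5} = \frac{21529}{5} \approx 4305.8$)
$R = - \frac{160}{3}$ ($R = 16 \left(- \frac{1}{3} - 3\right) = 16 \left(- \frac{10}{3}\right) = - \frac{160}{3} \approx -53.333$)
$\frac{R + N{\left(n{\left(-1 \right)} \right)}}{o + 15101} = \frac{- \frac{160}{3} + \left(-75 + \left(9 - 1\right)\right)}{\frac{21529}{5} + 15101} = \frac{- \frac{160}{3} + \left(-75 + 8\right)}{\frac{97034}{5}} = \left(- \frac{160}{3} - 67\right) \frac{5}{97034} = \left(- \frac{361}{3}\right) \frac{5}{97034} = - \frac{1805}{291102}$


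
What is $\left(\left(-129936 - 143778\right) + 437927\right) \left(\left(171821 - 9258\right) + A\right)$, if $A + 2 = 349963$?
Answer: $84163103612$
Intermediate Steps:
$A = 349961$ ($A = -2 + 349963 = 349961$)
$\left(\left(-129936 - 143778\right) + 437927\right) \left(\left(171821 - 9258\right) + A\right) = \left(\left(-129936 - 143778\right) + 437927\right) \left(\left(171821 - 9258\right) + 349961\right) = \left(-273714 + 437927\right) \left(162563 + 349961\right) = 164213 \cdot 512524 = 84163103612$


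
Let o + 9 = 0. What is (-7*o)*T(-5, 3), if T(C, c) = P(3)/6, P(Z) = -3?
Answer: -63/2 ≈ -31.500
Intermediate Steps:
o = -9 (o = -9 + 0 = -9)
T(C, c) = -½ (T(C, c) = -3/6 = -3*⅙ = -½)
(-7*o)*T(-5, 3) = -7*(-9)*(-½) = 63*(-½) = -63/2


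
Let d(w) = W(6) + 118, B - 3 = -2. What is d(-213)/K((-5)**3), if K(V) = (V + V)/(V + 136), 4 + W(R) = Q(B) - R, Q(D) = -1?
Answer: -1177/250 ≈ -4.7080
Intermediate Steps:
B = 1 (B = 3 - 2 = 1)
W(R) = -5 - R (W(R) = -4 + (-1 - R) = -5 - R)
K(V) = 2*V/(136 + V) (K(V) = (2*V)/(136 + V) = 2*V/(136 + V))
d(w) = 107 (d(w) = (-5 - 1*6) + 118 = (-5 - 6) + 118 = -11 + 118 = 107)
d(-213)/K((-5)**3) = 107/((2*(-5)**3/(136 + (-5)**3))) = 107/((2*(-125)/(136 - 125))) = 107/((2*(-125)/11)) = 107/((2*(-125)*(1/11))) = 107/(-250/11) = 107*(-11/250) = -1177/250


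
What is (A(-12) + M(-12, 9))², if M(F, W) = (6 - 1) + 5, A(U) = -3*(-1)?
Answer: 169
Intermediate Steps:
A(U) = 3
M(F, W) = 10 (M(F, W) = 5 + 5 = 10)
(A(-12) + M(-12, 9))² = (3 + 10)² = 13² = 169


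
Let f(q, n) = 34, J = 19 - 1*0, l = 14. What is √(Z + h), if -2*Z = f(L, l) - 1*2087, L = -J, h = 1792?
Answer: √11274/2 ≈ 53.090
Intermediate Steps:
J = 19 (J = 19 + 0 = 19)
L = -19 (L = -1*19 = -19)
Z = 2053/2 (Z = -(34 - 1*2087)/2 = -(34 - 2087)/2 = -½*(-2053) = 2053/2 ≈ 1026.5)
√(Z + h) = √(2053/2 + 1792) = √(5637/2) = √11274/2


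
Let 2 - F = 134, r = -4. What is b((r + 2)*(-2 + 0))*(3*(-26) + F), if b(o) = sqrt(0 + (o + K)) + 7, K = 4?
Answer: -1470 - 420*sqrt(2) ≈ -2064.0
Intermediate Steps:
F = -132 (F = 2 - 1*134 = 2 - 134 = -132)
b(o) = 7 + sqrt(4 + o) (b(o) = sqrt(0 + (o + 4)) + 7 = sqrt(0 + (4 + o)) + 7 = sqrt(4 + o) + 7 = 7 + sqrt(4 + o))
b((r + 2)*(-2 + 0))*(3*(-26) + F) = (7 + sqrt(4 + (-4 + 2)*(-2 + 0)))*(3*(-26) - 132) = (7 + sqrt(4 - 2*(-2)))*(-78 - 132) = (7 + sqrt(4 + 4))*(-210) = (7 + sqrt(8))*(-210) = (7 + 2*sqrt(2))*(-210) = -1470 - 420*sqrt(2)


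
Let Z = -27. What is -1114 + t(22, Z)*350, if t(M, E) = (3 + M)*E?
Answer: -237364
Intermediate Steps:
t(M, E) = E*(3 + M)
-1114 + t(22, Z)*350 = -1114 - 27*(3 + 22)*350 = -1114 - 27*25*350 = -1114 - 675*350 = -1114 - 236250 = -237364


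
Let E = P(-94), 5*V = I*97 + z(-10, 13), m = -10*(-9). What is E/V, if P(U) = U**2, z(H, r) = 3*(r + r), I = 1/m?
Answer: 3976200/7117 ≈ 558.69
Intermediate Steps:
m = 90
I = 1/90 ≈ 0.011111
z(H, r) = 6*r (z(H, r) = 3*(2*r) = 6*r)
V = 7117/450 (V = ((1/90)*97 + 6*13)/5 = (97/90 + 78)/5 = (1/5)*(7117/90) = 7117/450 ≈ 15.816)
E = 8836 (E = (-94)**2 = 8836)
E/V = 8836/(7117/450) = 8836*(450/7117) = 3976200/7117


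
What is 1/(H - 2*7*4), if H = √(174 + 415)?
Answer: -56/2547 - √589/2547 ≈ -0.031515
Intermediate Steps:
H = √589 ≈ 24.269
1/(H - 2*7*4) = 1/(√589 - 2*7*4) = 1/(√589 - 14*4) = 1/(√589 - 56) = 1/(-56 + √589)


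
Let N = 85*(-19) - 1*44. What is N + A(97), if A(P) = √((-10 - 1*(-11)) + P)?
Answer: -1659 + 7*√2 ≈ -1649.1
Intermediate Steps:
A(P) = √(1 + P) (A(P) = √((-10 + 11) + P) = √(1 + P))
N = -1659 (N = -1615 - 44 = -1659)
N + A(97) = -1659 + √(1 + 97) = -1659 + √98 = -1659 + 7*√2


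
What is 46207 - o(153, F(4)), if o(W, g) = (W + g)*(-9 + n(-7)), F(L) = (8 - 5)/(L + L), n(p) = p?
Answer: 48661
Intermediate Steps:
F(L) = 3/(2*L) (F(L) = 3/((2*L)) = 3*(1/(2*L)) = 3/(2*L))
o(W, g) = -16*W - 16*g (o(W, g) = (W + g)*(-9 - 7) = (W + g)*(-16) = -16*W - 16*g)
46207 - o(153, F(4)) = 46207 - (-16*153 - 24/4) = 46207 - (-2448 - 24/4) = 46207 - (-2448 - 16*3/8) = 46207 - (-2448 - 6) = 46207 - 1*(-2454) = 46207 + 2454 = 48661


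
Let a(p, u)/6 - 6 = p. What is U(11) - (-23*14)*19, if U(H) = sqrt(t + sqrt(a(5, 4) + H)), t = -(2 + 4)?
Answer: 6118 + sqrt(-6 + sqrt(77)) ≈ 6119.7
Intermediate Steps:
a(p, u) = 36 + 6*p
t = -6 (t = -1*6 = -6)
U(H) = sqrt(-6 + sqrt(66 + H)) (U(H) = sqrt(-6 + sqrt((36 + 6*5) + H)) = sqrt(-6 + sqrt((36 + 30) + H)) = sqrt(-6 + sqrt(66 + H)))
U(11) - (-23*14)*19 = sqrt(-6 + sqrt(66 + 11)) - (-23*14)*19 = sqrt(-6 + sqrt(77)) - (-322)*19 = sqrt(-6 + sqrt(77)) - 1*(-6118) = sqrt(-6 + sqrt(77)) + 6118 = 6118 + sqrt(-6 + sqrt(77))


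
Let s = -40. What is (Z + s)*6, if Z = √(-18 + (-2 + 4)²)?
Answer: -240 + 6*I*√14 ≈ -240.0 + 22.45*I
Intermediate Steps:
Z = I*√14 (Z = √(-18 + 2²) = √(-18 + 4) = √(-14) = I*√14 ≈ 3.7417*I)
(Z + s)*6 = (I*√14 - 40)*6 = (-40 + I*√14)*6 = -240 + 6*I*√14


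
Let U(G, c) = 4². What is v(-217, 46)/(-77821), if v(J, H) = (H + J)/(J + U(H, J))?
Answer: -57/5214007 ≈ -1.0932e-5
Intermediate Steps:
U(G, c) = 16
v(J, H) = (H + J)/(16 + J) (v(J, H) = (H + J)/(J + 16) = (H + J)/(16 + J))
v(-217, 46)/(-77821) = ((46 - 217)/(16 - 217))/(-77821) = (-171/(-201))*(-1/77821) = -1/201*(-171)*(-1/77821) = (57/67)*(-1/77821) = -57/5214007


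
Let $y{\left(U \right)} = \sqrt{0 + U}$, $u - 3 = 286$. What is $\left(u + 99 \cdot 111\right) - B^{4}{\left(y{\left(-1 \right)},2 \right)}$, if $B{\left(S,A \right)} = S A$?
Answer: $11262$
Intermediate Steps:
$u = 289$ ($u = 3 + 286 = 289$)
$y{\left(U \right)} = \sqrt{U}$
$B{\left(S,A \right)} = A S$
$\left(u + 99 \cdot 111\right) - B^{4}{\left(y{\left(-1 \right)},2 \right)} = \left(289 + 99 \cdot 111\right) - \left(2 \sqrt{-1}\right)^{4} = \left(289 + 10989\right) - \left(2 i\right)^{4} = 11278 - 16 = 11262$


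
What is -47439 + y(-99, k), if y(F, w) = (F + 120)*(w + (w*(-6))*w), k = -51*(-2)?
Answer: -1356201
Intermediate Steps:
k = 102
y(F, w) = (120 + F)*(w - 6*w²) (y(F, w) = (120 + F)*(w + (-6*w)*w) = (120 + F)*(w - 6*w²))
-47439 + y(-99, k) = -47439 + 102*(120 - 99 - 720*102 - 6*(-99)*102) = -47439 + 102*(120 - 99 - 73440 + 60588) = -47439 + 102*(-12831) = -47439 - 1308762 = -1356201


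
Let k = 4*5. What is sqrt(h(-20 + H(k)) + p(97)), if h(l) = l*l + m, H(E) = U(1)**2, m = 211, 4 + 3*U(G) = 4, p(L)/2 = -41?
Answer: 23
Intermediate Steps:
p(L) = -82 (p(L) = 2*(-41) = -82)
U(G) = 0 (U(G) = -4/3 + (1/3)*4 = -4/3 + 4/3 = 0)
k = 20
H(E) = 0 (H(E) = 0**2 = 0)
h(l) = 211 + l**2 (h(l) = l*l + 211 = l**2 + 211 = 211 + l**2)
sqrt(h(-20 + H(k)) + p(97)) = sqrt((211 + (-20 + 0)**2) - 82) = sqrt((211 + (-20)**2) - 82) = sqrt((211 + 400) - 82) = sqrt(611 - 82) = sqrt(529) = 23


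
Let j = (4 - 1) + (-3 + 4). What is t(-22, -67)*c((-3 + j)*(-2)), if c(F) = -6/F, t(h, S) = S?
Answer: -201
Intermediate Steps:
j = 4 (j = 3 + 1 = 4)
t(-22, -67)*c((-3 + j)*(-2)) = -(-402)/((-3 + 4)*(-2)) = -(-402)/(1*(-2)) = -(-402)/(-2) = -(-402)*(-1)/2 = -67*3 = -201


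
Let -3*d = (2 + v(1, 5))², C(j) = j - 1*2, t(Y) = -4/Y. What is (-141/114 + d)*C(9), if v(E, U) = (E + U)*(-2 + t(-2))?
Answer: -2051/114 ≈ -17.991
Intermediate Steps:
v(E, U) = 0 (v(E, U) = (E + U)*(-2 - 4/(-2)) = (E + U)*(-2 - 4*(-½)) = (E + U)*(-2 + 2) = (E + U)*0 = 0)
C(j) = -2 + j (C(j) = j - 2 = -2 + j)
d = -4/3 (d = -(2 + 0)²/3 = -⅓*2² = -⅓*4 = -4/3 ≈ -1.3333)
(-141/114 + d)*C(9) = (-141/114 - 4/3)*(-2 + 9) = (-141*1/114 - 4/3)*7 = (-47/38 - 4/3)*7 = -293/114*7 = -2051/114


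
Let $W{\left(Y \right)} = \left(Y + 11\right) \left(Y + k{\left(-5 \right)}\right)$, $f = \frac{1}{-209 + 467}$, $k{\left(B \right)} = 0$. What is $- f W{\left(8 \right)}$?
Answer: $- \frac{76}{129} \approx -0.58915$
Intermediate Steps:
$f = \frac{1}{258} \approx 0.003876$
$W{\left(Y \right)} = Y \left(11 + Y\right)$ ($W{\left(Y \right)} = \left(Y + 11\right) \left(Y + 0\right) = \left(11 + Y\right) Y = Y \left(11 + Y\right)$)
$- f W{\left(8 \right)} = \left(-1\right) \frac{1}{258} \cdot 8 \left(11 + 8\right) = - \frac{8 \cdot 19}{258} = \left(- \frac{1}{258}\right) 152 = - \frac{76}{129}$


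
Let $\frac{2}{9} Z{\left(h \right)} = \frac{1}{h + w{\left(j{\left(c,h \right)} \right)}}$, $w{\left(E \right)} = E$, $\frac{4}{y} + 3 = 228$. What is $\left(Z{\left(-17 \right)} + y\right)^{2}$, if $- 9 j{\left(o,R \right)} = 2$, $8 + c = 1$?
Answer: $\frac{11539609}{194602500} \approx 0.059298$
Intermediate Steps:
$c = -7$ ($c = -8 + 1 = -7$)
$j{\left(o,R \right)} = - \frac{2}{9}$ ($j{\left(o,R \right)} = \left(- \frac{1}{9}\right) 2 = - \frac{2}{9}$)
$y = \frac{4}{225}$ ($y = \frac{4}{-3 + 228} = \frac{4}{225} \approx 0.017778$)
$Z{\left(h \right)} = \frac{9}{2 \left(- \frac{2}{9} + h\right)}$ ($Z{\left(h \right)} = \frac{9}{2 \left(h - \frac{2}{9}\right)} = \frac{9}{2 \left(- \frac{2}{9} + h\right)}$)
$\left(Z{\left(-17 \right)} + y\right)^{2} = \left(\frac{81}{2 \left(-2 + 9 \left(-17\right)\right)} + \frac{4}{225}\right)^{2} = \left(\frac{81}{2 \left(-2 - 153\right)} + \frac{4}{225}\right)^{2} = \left(\frac{81}{2 \left(-155\right)} + \frac{4}{225}\right)^{2} = \left(\frac{81}{2} \left(- \frac{1}{155}\right) + \frac{4}{225}\right)^{2} = \left(- \frac{81}{310} + \frac{4}{225}\right)^{2} = \left(- \frac{3397}{13950}\right)^{2} = \frac{11539609}{194602500}$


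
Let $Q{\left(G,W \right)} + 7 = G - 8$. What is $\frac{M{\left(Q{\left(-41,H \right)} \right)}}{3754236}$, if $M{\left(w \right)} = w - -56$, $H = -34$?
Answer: $0$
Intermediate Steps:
$Q{\left(G,W \right)} = -15 + G$ ($Q{\left(G,W \right)} = -7 + \left(G - 8\right) = -7 + \left(-8 + G\right) = -15 + G$)
$M{\left(w \right)} = 56 + w$ ($M{\left(w \right)} = w + 56 = 56 + w$)
$\frac{M{\left(Q{\left(-41,H \right)} \right)}}{3754236} = \frac{56 - 56}{3754236} = \left(56 - 56\right) \frac{1}{3754236} = 0 \cdot \frac{1}{3754236} = 0$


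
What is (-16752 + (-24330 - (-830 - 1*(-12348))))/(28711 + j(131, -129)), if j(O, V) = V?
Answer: -26300/14291 ≈ -1.8403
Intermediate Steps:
(-16752 + (-24330 - (-830 - 1*(-12348))))/(28711 + j(131, -129)) = (-16752 + (-24330 - (-830 - 1*(-12348))))/(28711 - 129) = (-16752 + (-24330 - (-830 + 12348)))/28582 = (-16752 + (-24330 - 1*11518))*(1/28582) = (-16752 + (-24330 - 11518))*(1/28582) = (-16752 - 35848)*(1/28582) = -52600*1/28582 = -26300/14291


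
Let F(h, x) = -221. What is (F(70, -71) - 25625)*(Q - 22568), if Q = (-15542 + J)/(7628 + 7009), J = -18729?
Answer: 8538538500602/14637 ≈ 5.8335e+8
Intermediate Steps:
Q = -34271/14637 (Q = (-15542 - 18729)/(7628 + 7009) = -34271/14637 ≈ -2.3414)
(F(70, -71) - 25625)*(Q - 22568) = (-221 - 25625)*(-34271/14637 - 22568) = -25846*(-330362087/14637) = 8538538500602/14637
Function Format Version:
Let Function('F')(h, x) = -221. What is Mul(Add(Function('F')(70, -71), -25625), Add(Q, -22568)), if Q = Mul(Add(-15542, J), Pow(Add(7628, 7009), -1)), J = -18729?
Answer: Rational(8538538500602, 14637) ≈ 5.8335e+8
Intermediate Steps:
Q = Rational(-34271, 14637) (Q = Mul(Add(-15542, -18729), Pow(Add(7628, 7009), -1)) = Mul(-34271, Pow(14637, -1)) = Mul(-34271, Rational(1, 14637)) = Rational(-34271, 14637) ≈ -2.3414)
Mul(Add(Function('F')(70, -71), -25625), Add(Q, -22568)) = Mul(Add(-221, -25625), Add(Rational(-34271, 14637), -22568)) = Mul(-25846, Rational(-330362087, 14637)) = Rational(8538538500602, 14637)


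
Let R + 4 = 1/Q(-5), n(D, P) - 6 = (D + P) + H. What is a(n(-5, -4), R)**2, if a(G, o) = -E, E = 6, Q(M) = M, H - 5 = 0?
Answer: 36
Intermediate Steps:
H = 5 (H = 5 + 0 = 5)
n(D, P) = 11 + D + P (n(D, P) = 6 + ((D + P) + 5) = 6 + (5 + D + P) = 11 + D + P)
R = -21/5 (R = -4 + 1/(-5) = -4 - 1/5 = -21/5 ≈ -4.2000)
a(G, o) = -6 (a(G, o) = -1*6 = -6)
a(n(-5, -4), R)**2 = (-6)**2 = 36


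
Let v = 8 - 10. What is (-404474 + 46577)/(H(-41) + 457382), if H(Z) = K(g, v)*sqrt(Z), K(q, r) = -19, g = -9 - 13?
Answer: -54565215218/69732769575 - 2266681*I*sqrt(41)/69732769575 ≈ -0.78249 - 0.00020814*I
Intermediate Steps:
v = -2
g = -22
H(Z) = -19*sqrt(Z)
(-404474 + 46577)/(H(-41) + 457382) = (-404474 + 46577)/(-19*I*sqrt(41) + 457382) = -357897/(-19*I*sqrt(41) + 457382) = -357897/(457382 - 19*I*sqrt(41))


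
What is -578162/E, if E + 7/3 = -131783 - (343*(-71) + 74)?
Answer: 1734486/322519 ≈ 5.3779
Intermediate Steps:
E = -322519/3 (E = -7/3 + (-131783 - (343*(-71) + 74)) = -7/3 + (-131783 - (-24353 + 74)) = -7/3 + (-131783 - 1*(-24279)) = -7/3 + (-131783 + 24279) = -7/3 - 107504 = -322519/3 ≈ -1.0751e+5)
-578162/E = -578162/(-322519/3) = -578162*(-3/322519) = 1734486/322519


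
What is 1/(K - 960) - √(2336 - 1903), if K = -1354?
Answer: -1/2314 - √433 ≈ -20.809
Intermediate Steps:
1/(K - 960) - √(2336 - 1903) = 1/(-1354 - 960) - √(2336 - 1903) = 1/(-2314) - √433 = -1/2314 - √433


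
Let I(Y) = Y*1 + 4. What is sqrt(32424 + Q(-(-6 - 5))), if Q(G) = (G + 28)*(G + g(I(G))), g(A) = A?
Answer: sqrt(33438) ≈ 182.86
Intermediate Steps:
I(Y) = 4 + Y (I(Y) = Y + 4 = 4 + Y)
Q(G) = (4 + 2*G)*(28 + G) (Q(G) = (G + 28)*(G + (4 + G)) = (28 + G)*(4 + 2*G) = (4 + 2*G)*(28 + G))
sqrt(32424 + Q(-(-6 - 5))) = sqrt(32424 + (112 + 2*(-(-6 - 5))**2 + 60*(-(-6 - 5)))) = sqrt(32424 + (112 + 2*(-1*(-11))**2 + 60*(-1*(-11)))) = sqrt(32424 + (112 + 2*11**2 + 60*11)) = sqrt(32424 + (112 + 2*121 + 660)) = sqrt(32424 + (112 + 242 + 660)) = sqrt(32424 + 1014) = sqrt(33438)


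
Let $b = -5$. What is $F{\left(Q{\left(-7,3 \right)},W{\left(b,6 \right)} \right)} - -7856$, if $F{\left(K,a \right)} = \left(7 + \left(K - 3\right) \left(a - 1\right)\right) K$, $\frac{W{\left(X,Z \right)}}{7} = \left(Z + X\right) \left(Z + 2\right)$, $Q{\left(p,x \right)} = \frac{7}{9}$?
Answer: $\frac{629077}{81} \approx 7766.4$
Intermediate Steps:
$Q{\left(p,x \right)} = \frac{7}{9}$ ($Q{\left(p,x \right)} = 7 \cdot \frac{1}{9} = \frac{7}{9}$)
$W{\left(X,Z \right)} = 7 \left(2 + Z\right) \left(X + Z\right)$ ($W{\left(X,Z \right)} = 7 \left(Z + X\right) \left(Z + 2\right) = 7 \left(X + Z\right) \left(2 + Z\right) = 7 \left(2 + Z\right) \left(X + Z\right)$)
$F{\left(K,a \right)} = K \left(7 + \left(-1 + a\right) \left(-3 + K\right)\right)$ ($F{\left(K,a \right)} = \left(7 + \left(-3 + K\right) \left(-1 + a\right)\right) K = \left(7 + \left(-1 + a\right) \left(-3 + K\right)\right) K = K \left(7 + \left(-1 + a\right) \left(-3 + K\right)\right)$)
$F{\left(Q{\left(-7,3 \right)},W{\left(b,6 \right)} \right)} - -7856 = \frac{7 \left(10 - \frac{7}{9} - 3 \left(7 \cdot 6^{2} + 14 \left(-5\right) + 14 \cdot 6 + 7 \left(-5\right) 6\right) + \frac{7 \left(7 \cdot 6^{2} + 14 \left(-5\right) + 14 \cdot 6 + 7 \left(-5\right) 6\right)}{9}\right)}{9} - -7856 = \frac{7 \left(10 - \frac{7}{9} - 3 \left(7 \cdot 36 - 70 + 84 - 210\right) + \frac{7 \left(7 \cdot 36 - 70 + 84 - 210\right)}{9}\right)}{9} + 7856 = \frac{7 \left(10 - \frac{7}{9} - 3 \left(252 - 70 + 84 - 210\right) + \frac{7 \left(252 - 70 + 84 - 210\right)}{9}\right)}{9} + 7856 = \frac{7 \left(10 - \frac{7}{9} - 168 + \frac{7}{9} \cdot 56\right)}{9} + 7856 = \frac{7 \left(10 - \frac{7}{9} - 168 + \frac{392}{9}\right)}{9} + 7856 = \frac{7}{9} \left(- \frac{1037}{9}\right) + 7856 = - \frac{7259}{81} + 7856 = \frac{629077}{81}$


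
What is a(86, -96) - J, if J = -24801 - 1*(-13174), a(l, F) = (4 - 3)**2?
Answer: 11628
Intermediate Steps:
a(l, F) = 1 (a(l, F) = 1**2 = 1)
J = -11627 (J = -24801 + 13174 = -11627)
a(86, -96) - J = 1 - 1*(-11627) = 1 + 11627 = 11628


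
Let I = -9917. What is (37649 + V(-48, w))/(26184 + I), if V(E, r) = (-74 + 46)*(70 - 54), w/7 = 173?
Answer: 37201/16267 ≈ 2.2869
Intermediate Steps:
w = 1211 (w = 7*173 = 1211)
V(E, r) = -448 (V(E, r) = -28*16 = -448)
(37649 + V(-48, w))/(26184 + I) = (37649 - 448)/(26184 - 9917) = 37201/16267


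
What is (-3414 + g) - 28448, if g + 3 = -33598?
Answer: -65463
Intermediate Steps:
g = -33601 (g = -3 - 33598 = -33601)
(-3414 + g) - 28448 = (-3414 - 33601) - 28448 = -37015 - 28448 = -65463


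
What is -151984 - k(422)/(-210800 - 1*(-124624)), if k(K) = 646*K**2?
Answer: -1622791365/10772 ≈ -1.5065e+5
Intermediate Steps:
-151984 - k(422)/(-210800 - 1*(-124624)) = -151984 - 646*422**2/(-210800 - 1*(-124624)) = -151984 - 646*178084/(-210800 + 124624) = -151984 - 115042264/(-86176) = -151984 - 115042264*(-1)/86176 = -151984 - 1*(-14380283/10772) = -151984 + 14380283/10772 = -1622791365/10772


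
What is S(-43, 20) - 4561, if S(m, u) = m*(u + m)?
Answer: -3572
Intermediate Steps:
S(m, u) = m*(m + u)
S(-43, 20) - 4561 = -43*(-43 + 20) - 4561 = -43*(-23) - 4561 = 989 - 4561 = -3572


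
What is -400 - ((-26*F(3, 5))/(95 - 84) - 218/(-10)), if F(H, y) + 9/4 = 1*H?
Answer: -46203/110 ≈ -420.03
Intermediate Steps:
F(H, y) = -9/4 + H (F(H, y) = -9/4 + 1*H = -9/4 + H)
-400 - ((-26*F(3, 5))/(95 - 84) - 218/(-10)) = -400 - ((-26*(-9/4 + 3))/(95 - 84) - 218/(-10)) = -400 - (-26*3/4/11 - 218*(-1/10)) = -400 - (-39/2*1/11 + 109/5) = -400 - (-39/22 + 109/5) = -400 - 1*2203/110 = -400 - 2203/110 = -46203/110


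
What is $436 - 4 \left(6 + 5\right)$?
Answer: $392$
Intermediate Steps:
$436 - 4 \left(6 + 5\right) = 436 - 44 = 392$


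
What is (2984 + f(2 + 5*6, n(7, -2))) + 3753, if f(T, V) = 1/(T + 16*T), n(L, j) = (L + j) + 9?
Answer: 3664929/544 ≈ 6737.0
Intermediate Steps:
n(L, j) = 9 + L + j
f(T, V) = 1/(17*T)
(2984 + f(2 + 5*6, n(7, -2))) + 3753 = (2984 + 1/(17*(2 + 5*6))) + 3753 = (2984 + 1/(17*(2 + 30))) + 3753 = (2984 + (1/17)/32) + 3753 = (2984 + (1/17)*(1/32)) + 3753 = (2984 + 1/544) + 3753 = 1623297/544 + 3753 = 3664929/544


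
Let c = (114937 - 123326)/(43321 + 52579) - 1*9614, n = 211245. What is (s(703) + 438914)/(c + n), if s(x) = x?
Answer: 42159270300/19336404511 ≈ 2.1803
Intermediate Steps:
c = -921990989/95900 (c = -8389/95900 - 9614 = -921990989/95900 ≈ -9614.1)
(s(703) + 438914)/(c + n) = (703 + 438914)/(-921990989/95900 + 211245) = 439617/(19336404511/95900) = 439617*(95900/19336404511) = 42159270300/19336404511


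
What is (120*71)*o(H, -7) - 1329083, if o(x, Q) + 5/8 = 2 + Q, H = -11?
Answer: -1377008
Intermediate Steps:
o(x, Q) = 11/8 + Q (o(x, Q) = -5/8 + (2 + Q) = 11/8 + Q)
(120*71)*o(H, -7) - 1329083 = (120*71)*(11/8 - 7) - 1329083 = 8520*(-45/8) - 1329083 = -47925 - 1329083 = -1377008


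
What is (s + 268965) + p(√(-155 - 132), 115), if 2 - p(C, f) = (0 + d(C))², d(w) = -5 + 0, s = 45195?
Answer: 314137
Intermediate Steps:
d(w) = -5
p(C, f) = -23 (p(C, f) = 2 - (0 - 5)² = 2 - 1*(-5)² = 2 - 1*25 = 2 - 25 = -23)
(s + 268965) + p(√(-155 - 132), 115) = (45195 + 268965) - 23 = 314160 - 23 = 314137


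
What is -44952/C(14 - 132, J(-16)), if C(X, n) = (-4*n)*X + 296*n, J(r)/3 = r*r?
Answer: -1873/24576 ≈ -0.076213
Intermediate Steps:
J(r) = 3*r**2 (J(r) = 3*(r*r) = 3*r**2)
C(X, n) = 296*n - 4*X*n (C(X, n) = -4*X*n + 296*n = 296*n - 4*X*n)
-44952/C(14 - 132, J(-16)) = -44952*1/(3072*(74 - (14 - 132))) = -44952*1/(3072*(74 - 1*(-118))) = -44952*1/(3072*(74 + 118)) = -44952/(4*768*192) = -44952/589824 = -44952*1/589824 = -1873/24576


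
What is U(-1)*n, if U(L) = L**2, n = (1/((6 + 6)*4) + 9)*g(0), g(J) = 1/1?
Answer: 433/48 ≈ 9.0208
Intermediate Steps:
g(J) = 1
n = 433/48 (n = (1/((6 + 6)*4) + 9)*1 = (1/(12*4) + 9)*1 = (1/48 + 9)*1 = (433/48)*1 = 433/48 ≈ 9.0208)
U(-1)*n = (-1)**2*(433/48) = 1*(433/48) = 433/48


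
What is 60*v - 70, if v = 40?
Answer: 2330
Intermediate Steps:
60*v - 70 = 60*40 - 70 = 2400 - 70 = 2330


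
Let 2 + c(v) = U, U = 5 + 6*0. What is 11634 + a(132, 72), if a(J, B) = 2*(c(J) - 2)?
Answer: 11636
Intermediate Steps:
U = 5 (U = 5 + 0 = 5)
c(v) = 3 (c(v) = -2 + 5 = 3)
a(J, B) = 2 (a(J, B) = 2*(3 - 2) = 2*1 = 2)
11634 + a(132, 72) = 11634 + 2 = 11636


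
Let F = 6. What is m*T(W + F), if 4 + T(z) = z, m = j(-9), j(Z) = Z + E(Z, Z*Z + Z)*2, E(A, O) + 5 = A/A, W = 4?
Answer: -102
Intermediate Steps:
E(A, O) = -4 (E(A, O) = -5 + A/A = -5 + 1 = -4)
j(Z) = -8 + Z (j(Z) = Z - 4*2 = Z - 8 = -8 + Z)
m = -17 (m = -8 - 9 = -17)
T(z) = -4 + z
m*T(W + F) = -17*(-4 + (4 + 6)) = -17*(-4 + 10) = -17*6 = -102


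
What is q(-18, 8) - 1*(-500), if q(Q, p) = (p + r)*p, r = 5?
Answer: 604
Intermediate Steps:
q(Q, p) = p*(5 + p) (q(Q, p) = (p + 5)*p = (5 + p)*p = p*(5 + p))
q(-18, 8) - 1*(-500) = 8*(5 + 8) - 1*(-500) = 8*13 + 500 = 104 + 500 = 604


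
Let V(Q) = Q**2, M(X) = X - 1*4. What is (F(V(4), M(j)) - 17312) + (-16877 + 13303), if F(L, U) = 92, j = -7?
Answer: -20794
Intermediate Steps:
M(X) = -4 + X (M(X) = X - 4 = -4 + X)
(F(V(4), M(j)) - 17312) + (-16877 + 13303) = (92 - 17312) + (-16877 + 13303) = -17220 - 3574 = -20794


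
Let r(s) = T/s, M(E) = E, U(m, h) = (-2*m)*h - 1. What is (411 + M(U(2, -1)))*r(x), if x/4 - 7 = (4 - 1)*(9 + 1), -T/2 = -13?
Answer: 2691/37 ≈ 72.730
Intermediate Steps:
U(m, h) = -1 - 2*h*m (U(m, h) = -2*h*m - 1 = -1 - 2*h*m)
T = 26 (T = -2*(-13) = 26)
x = 148 (x = 28 + 4*((4 - 1)*(9 + 1)) = 28 + 4*(3*10) = 28 + 4*30 = 28 + 120 = 148)
r(s) = 26/s
(411 + M(U(2, -1)))*r(x) = (411 + (-1 - 2*(-1)*2))*(26/148) = (411 + (-1 + 4))*(26*(1/148)) = (411 + 3)*(13/74) = 414*(13/74) = 2691/37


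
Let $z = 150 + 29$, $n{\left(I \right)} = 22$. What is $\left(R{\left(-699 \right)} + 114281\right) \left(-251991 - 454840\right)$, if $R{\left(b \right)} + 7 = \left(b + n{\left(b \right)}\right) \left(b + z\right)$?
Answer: $-329605190934$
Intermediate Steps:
$z = 179$
$R{\left(b \right)} = -7 + \left(22 + b\right) \left(179 + b\right)$ ($R{\left(b \right)} = -7 + \left(b + 22\right) \left(b + 179\right) = -7 + \left(22 + b\right) \left(179 + b\right)$)
$\left(R{\left(-699 \right)} + 114281\right) \left(-251991 - 454840\right) = \left(\left(3931 + \left(-699\right)^{2} + 201 \left(-699\right)\right) + 114281\right) \left(-251991 - 454840\right) = \left(\left(3931 + 488601 - 140499\right) + 114281\right) \left(-706831\right) = \left(352033 + 114281\right) \left(-706831\right) = 466314 \left(-706831\right) = -329605190934$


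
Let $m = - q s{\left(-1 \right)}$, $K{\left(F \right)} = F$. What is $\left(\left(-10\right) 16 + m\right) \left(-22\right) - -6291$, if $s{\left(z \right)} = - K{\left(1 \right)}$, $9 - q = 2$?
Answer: $9657$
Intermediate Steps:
$q = 7$ ($q = 9 - 2 = 7$)
$s{\left(z \right)} = -1$ ($s{\left(z \right)} = \left(-1\right) 1 = -1$)
$m = 7$ ($m = \left(-1\right) 7 \left(-1\right) = \left(-7\right) \left(-1\right) = 7$)
$\left(\left(-10\right) 16 + m\right) \left(-22\right) - -6291 = \left(\left(-10\right) 16 + 7\right) \left(-22\right) - -6291 = \left(-160 + 7\right) \left(-22\right) + 6291 = \left(-153\right) \left(-22\right) + 6291 = 3366 + 6291 = 9657$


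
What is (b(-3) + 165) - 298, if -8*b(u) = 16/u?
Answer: -397/3 ≈ -132.33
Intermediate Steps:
b(u) = -2/u
(b(-3) + 165) - 298 = (-2/(-3) + 165) - 298 = (-2*(-⅓) + 165) - 298 = (⅔ + 165) - 298 = 497/3 - 298 = -397/3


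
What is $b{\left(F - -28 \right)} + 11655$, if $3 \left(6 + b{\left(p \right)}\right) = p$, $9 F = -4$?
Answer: $\frac{314771}{27} \approx 11658.0$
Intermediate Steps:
$F = - \frac{4}{9}$ ($F = \frac{1}{9} \left(-4\right) = - \frac{4}{9} \approx -0.44444$)
$b{\left(p \right)} = -6 + \frac{p}{3}$
$b{\left(F - -28 \right)} + 11655 = \left(-6 + \frac{- \frac{4}{9} - -28}{3}\right) + 11655 = \left(-6 + \frac{- \frac{4}{9} + 28}{3}\right) + 11655 = \left(-6 + \frac{1}{3} \cdot \frac{248}{9}\right) + 11655 = \left(-6 + \frac{248}{27}\right) + 11655 = \frac{86}{27} + 11655 = \frac{314771}{27}$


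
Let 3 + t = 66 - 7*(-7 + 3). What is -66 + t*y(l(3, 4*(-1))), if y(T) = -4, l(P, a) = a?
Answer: -430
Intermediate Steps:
t = 91 (t = -3 + (66 - 7*(-7 + 3)) = -3 + (66 - 7*(-4)) = -3 + (66 + 28) = -3 + 94 = 91)
-66 + t*y(l(3, 4*(-1))) = -66 + 91*(-4) = -66 - 364 = -430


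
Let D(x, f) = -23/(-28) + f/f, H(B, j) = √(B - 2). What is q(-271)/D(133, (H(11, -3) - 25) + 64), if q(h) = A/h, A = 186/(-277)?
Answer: 1736/1276139 ≈ 0.0013604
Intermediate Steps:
H(B, j) = √(-2 + B)
A = -186/277 (A = 186*(-1/277) = -186/277 ≈ -0.67148)
D(x, f) = 51/28 (D(x, f) = -23*(-1/28) + 1 = 23/28 + 1 = 51/28)
q(h) = -186/(277*h)
q(-271)/D(133, (H(11, -3) - 25) + 64) = (-186/277/(-271))/(51/28) = -186/277*(-1/271)*(28/51) = (186/75067)*(28/51) = 1736/1276139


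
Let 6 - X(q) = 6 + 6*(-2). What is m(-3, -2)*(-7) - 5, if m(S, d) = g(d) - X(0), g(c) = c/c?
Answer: 72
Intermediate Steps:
X(q) = 12 (X(q) = 6 - (6 + 6*(-2)) = 6 - (6 - 12) = 6 - 1*(-6) = 6 + 6 = 12)
g(c) = 1
m(S, d) = -11 (m(S, d) = 1 - 1*12 = 1 - 12 = -11)
m(-3, -2)*(-7) - 5 = -11*(-7) - 5 = 77 - 5 = 72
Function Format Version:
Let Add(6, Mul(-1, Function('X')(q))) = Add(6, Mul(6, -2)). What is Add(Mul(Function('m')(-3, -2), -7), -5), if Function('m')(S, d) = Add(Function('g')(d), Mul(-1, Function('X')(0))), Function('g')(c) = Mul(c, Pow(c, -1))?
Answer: 72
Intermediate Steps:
Function('X')(q) = 12 (Function('X')(q) = Add(6, Mul(-1, Add(6, Mul(6, -2)))) = Add(6, Mul(-1, Add(6, -12))) = Add(6, Mul(-1, -6)) = Add(6, 6) = 12)
Function('g')(c) = 1
Function('m')(S, d) = -11 (Function('m')(S, d) = Add(1, Mul(-1, 12)) = Add(1, -12) = -11)
Add(Mul(Function('m')(-3, -2), -7), -5) = Add(Mul(-11, -7), -5) = Add(77, -5) = 72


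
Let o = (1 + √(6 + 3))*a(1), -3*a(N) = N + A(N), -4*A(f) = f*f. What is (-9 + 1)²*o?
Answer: -64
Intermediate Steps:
A(f) = -f²/4 (A(f) = -f*f/4 = -f²/4)
a(N) = -N/3 + N²/12 (a(N) = -(N - N²/4)/3 = -N/3 + N²/12)
o = -1 (o = (1 + √(6 + 3))*((1/12)*1*(-4 + 1)) = (1 + √9)*((1/12)*1*(-3)) = (1 + 3)*(-¼) = 4*(-¼) = -1)
(-9 + 1)²*o = (-9 + 1)²*(-1) = (-8)²*(-1) = 64*(-1) = -64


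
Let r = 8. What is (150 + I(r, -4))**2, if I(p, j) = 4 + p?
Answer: 26244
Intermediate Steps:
(150 + I(r, -4))**2 = (150 + (4 + 8))**2 = (150 + 12)**2 = 162**2 = 26244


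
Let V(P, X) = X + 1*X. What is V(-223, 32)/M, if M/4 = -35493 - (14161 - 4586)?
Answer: -4/11267 ≈ -0.00035502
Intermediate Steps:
M = -180272 (M = 4*(-35493 - (14161 - 4586)) = 4*(-35493 - 1*9575) = 4*(-35493 - 9575) = 4*(-45068) = -180272)
V(P, X) = 2*X (V(P, X) = X + X = 2*X)
V(-223, 32)/M = (2*32)/(-180272) = 64*(-1/180272) = -4/11267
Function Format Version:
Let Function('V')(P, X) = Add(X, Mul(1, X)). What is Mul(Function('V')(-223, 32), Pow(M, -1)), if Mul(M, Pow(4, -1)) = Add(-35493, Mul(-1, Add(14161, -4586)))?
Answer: Rational(-4, 11267) ≈ -0.00035502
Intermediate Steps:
M = -180272 (M = Mul(4, Add(-35493, Mul(-1, Add(14161, -4586)))) = Mul(4, Add(-35493, Mul(-1, 9575))) = Mul(4, Add(-35493, -9575)) = Mul(4, -45068) = -180272)
Function('V')(P, X) = Mul(2, X) (Function('V')(P, X) = Add(X, X) = Mul(2, X))
Mul(Function('V')(-223, 32), Pow(M, -1)) = Mul(Mul(2, 32), Pow(-180272, -1)) = Mul(64, Rational(-1, 180272)) = Rational(-4, 11267)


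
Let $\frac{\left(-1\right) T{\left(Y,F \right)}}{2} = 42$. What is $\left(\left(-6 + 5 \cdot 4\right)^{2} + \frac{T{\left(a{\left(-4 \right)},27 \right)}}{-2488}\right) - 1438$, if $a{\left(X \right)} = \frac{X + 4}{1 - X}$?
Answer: $- \frac{772503}{622} \approx -1242.0$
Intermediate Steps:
$a{\left(X \right)} = \frac{4 + X}{1 - X}$
$T{\left(Y,F \right)} = -84$ ($T{\left(Y,F \right)} = \left(-2\right) 42 = -84$)
$\left(\left(-6 + 5 \cdot 4\right)^{2} + \frac{T{\left(a{\left(-4 \right)},27 \right)}}{-2488}\right) - 1438 = \left(\left(-6 + 5 \cdot 4\right)^{2} - \frac{84}{-2488}\right) - 1438 = \left(\left(-6 + 20\right)^{2} - - \frac{21}{622}\right) - 1438 = \left(14^{2} + \frac{21}{622}\right) - 1438 = \left(196 + \frac{21}{622}\right) - 1438 = \frac{121933}{622} - 1438 = - \frac{772503}{622}$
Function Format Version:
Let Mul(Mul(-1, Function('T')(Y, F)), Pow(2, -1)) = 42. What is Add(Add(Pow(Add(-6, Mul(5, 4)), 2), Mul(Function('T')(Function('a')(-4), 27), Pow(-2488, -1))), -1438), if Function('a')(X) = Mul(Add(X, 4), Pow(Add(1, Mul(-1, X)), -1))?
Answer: Rational(-772503, 622) ≈ -1242.0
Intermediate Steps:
Function('a')(X) = Mul(Pow(Add(1, Mul(-1, X)), -1), Add(4, X)) (Function('a')(X) = Mul(Add(4, X), Pow(Add(1, Mul(-1, X)), -1)) = Mul(Pow(Add(1, Mul(-1, X)), -1), Add(4, X)))
Function('T')(Y, F) = -84 (Function('T')(Y, F) = Mul(-2, 42) = -84)
Add(Add(Pow(Add(-6, Mul(5, 4)), 2), Mul(Function('T')(Function('a')(-4), 27), Pow(-2488, -1))), -1438) = Add(Add(Pow(Add(-6, Mul(5, 4)), 2), Mul(-84, Pow(-2488, -1))), -1438) = Add(Add(Pow(Add(-6, 20), 2), Mul(-84, Rational(-1, 2488))), -1438) = Add(Add(Pow(14, 2), Rational(21, 622)), -1438) = Add(Add(196, Rational(21, 622)), -1438) = Add(Rational(121933, 622), -1438) = Rational(-772503, 622)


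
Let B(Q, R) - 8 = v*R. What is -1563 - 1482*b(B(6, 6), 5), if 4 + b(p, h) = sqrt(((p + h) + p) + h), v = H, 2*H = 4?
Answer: 4365 - 7410*sqrt(2) ≈ -6114.3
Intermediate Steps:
H = 2 (H = (1/2)*4 = 2)
v = 2
B(Q, R) = 8 + 2*R
b(p, h) = -4 + sqrt(2*h + 2*p) (b(p, h) = -4 + sqrt(((p + h) + p) + h) = -4 + sqrt(((h + p) + p) + h) = -4 + sqrt((h + 2*p) + h) = -4 + sqrt(2*h + 2*p))
-1563 - 1482*b(B(6, 6), 5) = -1563 - 1482*(-4 + sqrt(2*5 + 2*(8 + 2*6))) = -1563 - 1482*(-4 + sqrt(10 + 2*(8 + 12))) = -1563 - 1482*(-4 + sqrt(10 + 2*20)) = -1563 - 1482*(-4 + sqrt(10 + 40)) = -1563 - 1482*(-4 + sqrt(50)) = -1563 - 1482*(-4 + 5*sqrt(2)) = -1563 + (5928 - 7410*sqrt(2)) = 4365 - 7410*sqrt(2)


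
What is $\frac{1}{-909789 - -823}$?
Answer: $- \frac{1}{908966} \approx -1.1002 \cdot 10^{-6}$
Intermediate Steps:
$\frac{1}{-909789 - -823} = \frac{1}{-909789 + \left(-252 + 1075\right)} = \frac{1}{-909789 + 823} = \frac{1}{-908966} = - \frac{1}{908966}$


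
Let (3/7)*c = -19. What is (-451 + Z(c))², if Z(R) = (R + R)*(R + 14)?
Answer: 405901609/81 ≈ 5.0111e+6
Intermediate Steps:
c = -133/3 (c = (7/3)*(-19) = -133/3 ≈ -44.333)
Z(R) = 2*R*(14 + R) (Z(R) = (2*R)*(14 + R) = 2*R*(14 + R))
(-451 + Z(c))² = (-451 + 2*(-133/3)*(14 - 133/3))² = (-451 + 2*(-133/3)*(-91/3))² = (-451 + 24206/9)² = (20147/9)² = 405901609/81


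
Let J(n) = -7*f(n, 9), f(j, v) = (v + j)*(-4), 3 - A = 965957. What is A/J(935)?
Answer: -482977/13216 ≈ -36.545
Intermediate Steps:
A = -965954 (A = 3 - 1*965957 = 3 - 965957 = -965954)
f(j, v) = -4*j - 4*v (f(j, v) = (j + v)*(-4) = -4*j - 4*v)
J(n) = 252 + 28*n (J(n) = -7*(-4*n - 4*9) = -7*(-4*n - 36) = -7*(-36 - 4*n) = 252 + 28*n)
A/J(935) = -965954/(252 + 28*935) = -965954/(252 + 26180) = -965954/26432 = -965954*1/26432 = -482977/13216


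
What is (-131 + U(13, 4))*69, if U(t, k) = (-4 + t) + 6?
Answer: -8004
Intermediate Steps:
U(t, k) = 2 + t
(-131 + U(13, 4))*69 = (-131 + (2 + 13))*69 = (-131 + 15)*69 = -116*69 = -8004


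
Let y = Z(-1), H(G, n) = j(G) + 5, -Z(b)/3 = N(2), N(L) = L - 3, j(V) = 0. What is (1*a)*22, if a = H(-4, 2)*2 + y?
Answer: 286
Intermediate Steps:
N(L) = -3 + L
Z(b) = 3 (Z(b) = -3*(-3 + 2) = -3*(-1) = 3)
H(G, n) = 5 (H(G, n) = 0 + 5 = 5)
y = 3
a = 13 (a = 5*2 + 3 = 10 + 3 = 13)
(1*a)*22 = (1*13)*22 = 13*22 = 286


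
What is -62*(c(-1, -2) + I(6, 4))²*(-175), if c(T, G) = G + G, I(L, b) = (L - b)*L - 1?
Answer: 531650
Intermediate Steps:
I(L, b) = -1 + L*(L - b) (I(L, b) = L*(L - b) - 1 = -1 + L*(L - b))
c(T, G) = 2*G
-62*(c(-1, -2) + I(6, 4))²*(-175) = -62*(2*(-2) + (-1 + 6² - 1*6*4))²*(-175) = -62*(-4 + (-1 + 36 - 24))²*(-175) = -62*(-4 + 11)²*(-175) = -62*7²*(-175) = -62*49*(-175) = -3038*(-175) = 531650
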